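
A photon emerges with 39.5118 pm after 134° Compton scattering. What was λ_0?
35.4000 pm

From λ' = λ + Δλ, we have λ = λ' - Δλ

First calculate the Compton shift:
Δλ = λ_C(1 - cos θ)
Δλ = 2.4263 × (1 - cos(134°))
Δλ = 2.4263 × 1.6947
Δλ = 4.1118 pm

Initial wavelength:
λ = λ' - Δλ
λ = 39.5118 - 4.1118
λ = 35.4000 pm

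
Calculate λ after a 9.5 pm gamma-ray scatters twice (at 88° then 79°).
13.8050 pm

Apply Compton shift twice:

First scattering at θ₁ = 88°:
Δλ₁ = λ_C(1 - cos(88°))
Δλ₁ = 2.4263 × 0.9651
Δλ₁ = 2.3416 pm

After first scattering:
λ₁ = 9.5 + 2.3416 = 11.8416 pm

Second scattering at θ₂ = 79°:
Δλ₂ = λ_C(1 - cos(79°))
Δλ₂ = 2.4263 × 0.8092
Δλ₂ = 1.9633 pm

Final wavelength:
λ₂ = 11.8416 + 1.9633 = 13.8050 pm

Total shift: Δλ_total = 2.3416 + 1.9633 = 4.3050 pm

(Intermediate values are shown rounded; full precision is carried through to the final answer.)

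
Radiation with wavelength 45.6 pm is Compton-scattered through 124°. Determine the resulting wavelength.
49.3831 pm

Using the Compton scattering formula:
λ' = λ + Δλ = λ + λ_C(1 - cos θ)

Given:
- Initial wavelength λ = 45.6 pm
- Scattering angle θ = 124°
- Compton wavelength λ_C ≈ 2.4263 pm

Calculate the shift:
Δλ = 2.4263 × (1 - cos(124°))
Δλ = 2.4263 × 1.5592
Δλ = 3.7831 pm

Final wavelength:
λ' = 45.6 + 3.7831 = 49.3831 pm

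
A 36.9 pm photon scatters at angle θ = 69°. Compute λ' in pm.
38.4568 pm

Using the Compton scattering formula:
λ' = λ + Δλ = λ + λ_C(1 - cos θ)

Given:
- Initial wavelength λ = 36.9 pm
- Scattering angle θ = 69°
- Compton wavelength λ_C ≈ 2.4263 pm

Calculate the shift:
Δλ = 2.4263 × (1 - cos(69°))
Δλ = 2.4263 × 0.6416
Δλ = 1.5568 pm

Final wavelength:
λ' = 36.9 + 1.5568 = 38.4568 pm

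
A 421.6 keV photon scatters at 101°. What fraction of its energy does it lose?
0.4956 (or 49.56%)

Calculate initial and final photon energies:

Initial: E₀ = 421.6 keV → λ₀ = 2.9408 pm
Compton shift: Δλ = 2.8893 pm
Final wavelength: λ' = 5.8301 pm
Final energy: E' = 212.6632 keV

Fractional energy loss:
(E₀ - E')/E₀ = (421.6000 - 212.6632)/421.6000
= 208.9368/421.6000
= 0.4956
= 49.56%

(Intermediate values are shown rounded; full precision is carried through to the final answer.)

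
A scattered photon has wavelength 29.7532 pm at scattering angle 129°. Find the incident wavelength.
25.8000 pm

From λ' = λ + Δλ, we have λ = λ' - Δλ

First calculate the Compton shift:
Δλ = λ_C(1 - cos θ)
Δλ = 2.4263 × (1 - cos(129°))
Δλ = 2.4263 × 1.6293
Δλ = 3.9532 pm

Initial wavelength:
λ = λ' - Δλ
λ = 29.7532 - 3.9532
λ = 25.8000 pm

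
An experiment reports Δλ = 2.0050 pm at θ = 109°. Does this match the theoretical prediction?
No, inconsistent

Calculate the expected shift for θ = 109°:

Δλ_expected = λ_C(1 - cos(109°))
Δλ_expected = 2.4263 × (1 - cos(109°))
Δλ_expected = 2.4263 × 1.3256
Δλ_expected = 3.2162 pm

Given shift: 2.0050 pm
Expected shift: 3.2162 pm
Difference: 1.2113 pm

The values do not match. The given shift corresponds to θ ≈ 80.0°, not 109°.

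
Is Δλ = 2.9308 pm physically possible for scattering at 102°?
Yes, consistent

Calculate the expected shift for θ = 102°:

Δλ_expected = λ_C(1 - cos(102°))
Δλ_expected = 2.4263 × (1 - cos(102°))
Δλ_expected = 2.4263 × 1.2079
Δλ_expected = 2.9308 pm

Given shift: 2.9308 pm
Expected shift: 2.9308 pm
Difference: 0.0000 pm

The values match. This is consistent with Compton scattering at the stated angle.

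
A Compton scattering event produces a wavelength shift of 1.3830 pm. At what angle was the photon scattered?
64.53°

From the Compton formula Δλ = λ_C(1 - cos θ), we can solve for θ:

cos θ = 1 - Δλ/λ_C

Given:
- Δλ = 1.3830 pm
- λ_C = h/(m_e·c) ≈ 2.42631024 pm

cos θ = 1 - 1.3830/2.42631024
cos θ = 1 - 0.570001
cos θ = 0.429999

θ = arccos(0.429999)
θ = 64.53°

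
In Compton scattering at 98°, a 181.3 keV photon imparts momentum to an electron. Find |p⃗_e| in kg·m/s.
1.2653e-22 kg·m/s

The electron is initially at rest, so by conservation of momentum:
p⃗_e = p⃗₀ − p⃗'  (incident photon momentum minus scattered photon momentum)

Photon momentum magnitudes (p = h/λ = E/c):
λ₀ = hc/E₀ = 6.8386 pm → p₀ = h/λ₀ = 9.6892e-23 kg·m/s
Δλ = λ_C(1 − cos 98°) = 2.7640 pm
λ' = 9.6026 pm → p' = h/λ' = 6.9003e-23 kg·m/s

The scattered photon makes angle θ = 98° with the incident direction, so by the law of cosines:
|p⃗_e|² = p₀² + p'² − 2p₀p'cos θ
|p⃗_e|² = (9.6892e-23)² + (6.9003e-23)² − 2·9.6892e-23·6.9003e-23·cos(98°)
|p⃗_e| = 1.2653e-22 kg·m/s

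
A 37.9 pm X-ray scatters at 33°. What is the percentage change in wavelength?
1.0328%

Calculate the Compton shift:
Δλ = λ_C(1 - cos(33°))
Δλ = 2.4263 × (1 - cos(33°))
Δλ = 2.4263 × 0.1613
Δλ = 0.3914 pm

Percentage change:
(Δλ/λ₀) × 100 = (0.3914/37.9) × 100
= 1.0328%

(Intermediate values are shown rounded; full precision is carried through to the final answer.)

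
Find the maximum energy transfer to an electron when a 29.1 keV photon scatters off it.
2.9754 keV

Maximum energy transfer occurs at θ = 180° (backscattering).

Initial photon: E₀ = 29.1 keV → λ₀ = 42.6063 pm

Maximum Compton shift (at 180°):
Δλ_max = 2λ_C = 2 × 2.4263 = 4.8526 pm

Final wavelength:
λ' = 42.6063 + 4.8526 = 47.4589 pm

Minimum photon energy (maximum energy to electron):
E'_min = hc/λ' = 26.1246 keV

Maximum electron kinetic energy:
K_max = E₀ - E'_min = 29.1000 - 26.1246 = 2.9754 keV

(Intermediate values are shown rounded; full precision is carried through to the final answer.)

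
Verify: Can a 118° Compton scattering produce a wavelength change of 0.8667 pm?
No, inconsistent

Calculate the expected shift for θ = 118°:

Δλ_expected = λ_C(1 - cos(118°))
Δλ_expected = 2.4263 × (1 - cos(118°))
Δλ_expected = 2.4263 × 1.4695
Δλ_expected = 3.5654 pm

Given shift: 0.8667 pm
Expected shift: 3.5654 pm
Difference: 2.6987 pm

The values do not match. The given shift corresponds to θ ≈ 50.0°, not 118°.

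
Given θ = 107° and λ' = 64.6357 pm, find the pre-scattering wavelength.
61.5000 pm

From λ' = λ + Δλ, we have λ = λ' - Δλ

First calculate the Compton shift:
Δλ = λ_C(1 - cos θ)
Δλ = 2.4263 × (1 - cos(107°))
Δλ = 2.4263 × 1.2924
Δλ = 3.1357 pm

Initial wavelength:
λ = λ' - Δλ
λ = 64.6357 - 3.1357
λ = 61.5000 pm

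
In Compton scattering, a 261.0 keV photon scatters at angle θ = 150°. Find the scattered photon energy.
133.6338 keV

First convert energy to wavelength:
λ = hc/E, with hc ≈ 1239.842 keV·pm (i.e. 1239.842 eV·nm)

For E = 261.0 keV = 261000 eV:
λ = 1239.842 keV·pm / 261.0 keV
λ = 4.7504 pm

Calculate the Compton shift:
Δλ = λ_C(1 - cos(150°)) = 2.4263 × 1.8660
Δλ = 4.5276 pm

Final wavelength:
λ' = 4.7504 + 4.5276 = 9.2779 pm

Final energy:
E' = hc/λ' = 1239.842 / 9.2779 = 133.6338 keV

(Intermediate values are shown rounded; full precision is carried through to the final answer.)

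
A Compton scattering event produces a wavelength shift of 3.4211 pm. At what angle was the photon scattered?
114.20°

From the Compton formula Δλ = λ_C(1 - cos θ), we can solve for θ:

cos θ = 1 - Δλ/λ_C

Given:
- Δλ = 3.4211 pm
- λ_C = h/(m_e·c) ≈ 2.42631024 pm

cos θ = 1 - 3.4211/2.42631024
cos θ = 1 - 1.410001
cos θ = -0.410001

θ = arccos(-0.410001)
θ = 114.20°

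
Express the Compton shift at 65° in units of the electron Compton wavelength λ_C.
0.5774 λ_C

The Compton shift formula is:
Δλ = λ_C(1 - cos θ)

Dividing both sides by λ_C:
Δλ/λ_C = 1 - cos θ

For θ = 65°:
Δλ/λ_C = 1 - cos(65°)
Δλ/λ_C = 1 - 0.4226
Δλ/λ_C = 0.5774

This means the shift is 0.5774 × λ_C = 1.4009 pm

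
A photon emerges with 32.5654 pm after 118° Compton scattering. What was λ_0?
29.0000 pm

From λ' = λ + Δλ, we have λ = λ' - Δλ

First calculate the Compton shift:
Δλ = λ_C(1 - cos θ)
Δλ = 2.4263 × (1 - cos(118°))
Δλ = 2.4263 × 1.4695
Δλ = 3.5654 pm

Initial wavelength:
λ = λ' - Δλ
λ = 32.5654 - 3.5654
λ = 29.0000 pm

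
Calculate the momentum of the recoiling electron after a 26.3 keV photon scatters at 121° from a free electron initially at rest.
2.3587e-23 kg·m/s

The electron is initially at rest, so by conservation of momentum:
p⃗_e = p⃗₀ − p⃗'  (incident photon momentum minus scattered photon momentum)

Photon momentum magnitudes (p = h/λ = E/c):
λ₀ = hc/E₀ = 47.1423 pm → p₀ = h/λ₀ = 1.4055e-23 kg·m/s
Δλ = λ_C(1 − cos 121°) = 3.6760 pm
λ' = 50.8182 pm → p' = h/λ' = 1.3039e-23 kg·m/s

The scattered photon makes angle θ = 121° with the incident direction, so by the law of cosines:
|p⃗_e|² = p₀² + p'² − 2p₀p'cos θ
|p⃗_e|² = (1.4055e-23)² + (1.3039e-23)² − 2·1.4055e-23·1.3039e-23·cos(121°)
|p⃗_e| = 2.3587e-23 kg·m/s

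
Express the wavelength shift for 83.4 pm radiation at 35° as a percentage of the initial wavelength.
0.5261%

Calculate the Compton shift:
Δλ = λ_C(1 - cos(35°))
Δλ = 2.4263 × (1 - cos(35°))
Δλ = 2.4263 × 0.1808
Δλ = 0.4388 pm

Percentage change:
(Δλ/λ₀) × 100 = (0.4388/83.4) × 100
= 0.5261%

(Intermediate values are shown rounded; full precision is carried through to the final answer.)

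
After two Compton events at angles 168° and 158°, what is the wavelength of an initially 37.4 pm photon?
46.8755 pm

Apply Compton shift twice:

First scattering at θ₁ = 168°:
Δλ₁ = λ_C(1 - cos(168°))
Δλ₁ = 2.4263 × 1.9781
Δλ₁ = 4.7996 pm

After first scattering:
λ₁ = 37.4 + 4.7996 = 42.1996 pm

Second scattering at θ₂ = 158°:
Δλ₂ = λ_C(1 - cos(158°))
Δλ₂ = 2.4263 × 1.9272
Δλ₂ = 4.6759 pm

Final wavelength:
λ₂ = 42.1996 + 4.6759 = 46.8755 pm

Total shift: Δλ_total = 4.7996 + 4.6759 = 9.4755 pm

(Intermediate values are shown rounded; full precision is carried through to the final answer.)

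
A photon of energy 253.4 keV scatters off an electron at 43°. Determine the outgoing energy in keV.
223.6107 keV

First convert energy to wavelength:
λ = hc/E, with hc ≈ 1239.842 keV·pm (i.e. 1239.842 eV·nm)

For E = 253.4 keV = 253400 eV:
λ = 1239.842 keV·pm / 253.4 keV
λ = 4.8928 pm

Calculate the Compton shift:
Δλ = λ_C(1 - cos(43°)) = 2.4263 × 0.2686
Δλ = 0.6518 pm

Final wavelength:
λ' = 4.8928 + 0.6518 = 5.5446 pm

Final energy:
E' = hc/λ' = 1239.842 / 5.5446 = 223.6107 keV

(Intermediate values are shown rounded; full precision is carried through to the final answer.)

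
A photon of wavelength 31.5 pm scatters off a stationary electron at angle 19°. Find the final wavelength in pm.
31.6322 pm

Using the Compton scattering formula:
λ' = λ + Δλ = λ + λ_C(1 - cos θ)

Given:
- Initial wavelength λ = 31.5 pm
- Scattering angle θ = 19°
- Compton wavelength λ_C ≈ 2.4263 pm

Calculate the shift:
Δλ = 2.4263 × (1 - cos(19°))
Δλ = 2.4263 × 0.0545
Δλ = 0.1322 pm

Final wavelength:
λ' = 31.5 + 0.1322 = 31.6322 pm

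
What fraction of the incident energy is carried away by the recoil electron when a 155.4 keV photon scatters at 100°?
0.2630 (or 26.30%)

Calculate initial and final photon energies:

Initial: E₀ = 155.4 keV → λ₀ = 7.9784 pm
Compton shift: Δλ = 2.8476 pm
Final wavelength: λ' = 10.8260 pm
Final energy: E' = 114.5242 keV

Fractional energy loss:
(E₀ - E')/E₀ = (155.4000 - 114.5242)/155.4000
= 40.8758/155.4000
= 0.2630
= 26.30%

(Intermediate values are shown rounded; full precision is carried through to the final answer.)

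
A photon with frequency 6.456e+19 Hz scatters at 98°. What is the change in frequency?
2.409e+19 Hz (decrease)

Convert frequency to wavelength (c = 299792458 m/s):
λ₀ = c/f₀ = 299792458/6.456e+19 = 4.6436254e-12 m = 4.6436 pm

Calculate Compton shift:
Δλ = λ_C(1 - cos(98°)) = 2.7640 pm

Final wavelength:
λ' = λ₀ + Δλ = 4.6436 + 2.7640 = 7.4076 pm

Final frequency:
f' = c/λ' = 299792458/7.4076128e-12 = 4.0470860e+19 Hz

Frequency shift (decrease):
Δf = f₀ - f' = 6.456e+19 - 4.0470860e+19 = 2.409e+19 Hz

(Intermediate values are shown rounded; full precision is carried through to the final answer.)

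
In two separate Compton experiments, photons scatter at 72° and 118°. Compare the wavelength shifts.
118° produces the larger shift by a factor of 2.127

Calculate both shifts using Δλ = λ_C(1 - cos θ):

For θ₁ = 72°:
Δλ₁ = 2.4263 × (1 - cos(72°))
Δλ₁ = 2.4263 × 0.6910
Δλ₁ = 1.6765 pm

For θ₂ = 118°:
Δλ₂ = 2.4263 × (1 - cos(118°))
Δλ₂ = 2.4263 × 1.4695
Δλ₂ = 3.5654 pm

The 118° angle produces the larger shift.
Ratio: 3.5654/1.6765 = 2.127

(Intermediate values are shown rounded; full precision is carried through to the final answer.)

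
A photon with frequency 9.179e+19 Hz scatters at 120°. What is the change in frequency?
4.838e+19 Hz (decrease)

Convert frequency to wavelength (c = 299792458 m/s):
λ₀ = c/f₀ = 299792458/9.179e+19 = 3.2660688e-12 m = 3.2661 pm

Calculate Compton shift:
Δλ = λ_C(1 - cos(120°)) = 3.6395 pm

Final wavelength:
λ' = λ₀ + Δλ = 3.2661 + 3.6395 = 6.9055 pm

Final frequency:
f' = c/λ' = 299792458/6.9055342e-12 = 4.3413362e+19 Hz

Frequency shift (decrease):
Δf = f₀ - f' = 9.179e+19 - 4.3413362e+19 = 4.838e+19 Hz

(Intermediate values are shown rounded; full precision is carried through to the final answer.)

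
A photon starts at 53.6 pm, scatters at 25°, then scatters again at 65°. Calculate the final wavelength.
55.2282 pm

Apply Compton shift twice:

First scattering at θ₁ = 25°:
Δλ₁ = λ_C(1 - cos(25°))
Δλ₁ = 2.4263 × 0.0937
Δλ₁ = 0.2273 pm

After first scattering:
λ₁ = 53.6 + 0.2273 = 53.8273 pm

Second scattering at θ₂ = 65°:
Δλ₂ = λ_C(1 - cos(65°))
Δλ₂ = 2.4263 × 0.5774
Δλ₂ = 1.4009 pm

Final wavelength:
λ₂ = 53.8273 + 1.4009 = 55.2282 pm

Total shift: Δλ_total = 0.2273 + 1.4009 = 1.6282 pm

(Intermediate values are shown rounded; full precision is carried through to the final answer.)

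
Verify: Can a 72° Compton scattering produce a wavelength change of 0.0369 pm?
No, inconsistent

Calculate the expected shift for θ = 72°:

Δλ_expected = λ_C(1 - cos(72°))
Δλ_expected = 2.4263 × (1 - cos(72°))
Δλ_expected = 2.4263 × 0.6910
Δλ_expected = 1.6765 pm

Given shift: 0.0369 pm
Expected shift: 1.6765 pm
Difference: 1.6397 pm

The values do not match. The given shift corresponds to θ ≈ 10.0°, not 72°.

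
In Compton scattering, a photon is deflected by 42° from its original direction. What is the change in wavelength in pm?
0.6232 pm

Using the Compton scattering formula:
Δλ = λ_C(1 - cos θ)

where λ_C = h/(m_e·c) ≈ 2.4263 pm is the Compton wavelength of an electron.

For θ = 42°:
cos(42°) = 0.7431
1 - cos(42°) = 0.2569

Δλ = 2.4263 × 0.2569
Δλ = 0.6232 pm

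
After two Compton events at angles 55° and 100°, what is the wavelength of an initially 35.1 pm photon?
38.9823 pm

Apply Compton shift twice:

First scattering at θ₁ = 55°:
Δλ₁ = λ_C(1 - cos(55°))
Δλ₁ = 2.4263 × 0.4264
Δλ₁ = 1.0346 pm

After first scattering:
λ₁ = 35.1 + 1.0346 = 36.1346 pm

Second scattering at θ₂ = 100°:
Δλ₂ = λ_C(1 - cos(100°))
Δλ₂ = 2.4263 × 1.1736
Δλ₂ = 2.8476 pm

Final wavelength:
λ₂ = 36.1346 + 2.8476 = 38.9823 pm

Total shift: Δλ_total = 1.0346 + 2.8476 = 3.8823 pm

(Intermediate values are shown rounded; full precision is carried through to the final answer.)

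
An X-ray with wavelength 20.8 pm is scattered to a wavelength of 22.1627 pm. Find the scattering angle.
64.00°

First find the wavelength shift:
Δλ = λ' - λ = 22.1627 - 20.8 = 1.3627 pm

Using Δλ = λ_C(1 - cos θ), with λ_C = h/(m_e·c) ≈ 2.42631024 pm:
cos θ = 1 - Δλ/λ_C
cos θ = 1 - 1.3627/2.42631024
cos θ = 0.438365

θ = arccos(0.438365)
θ = 64.00°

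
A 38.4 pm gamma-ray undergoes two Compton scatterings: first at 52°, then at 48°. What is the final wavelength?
40.1353 pm

Apply Compton shift twice:

First scattering at θ₁ = 52°:
Δλ₁ = λ_C(1 - cos(52°))
Δλ₁ = 2.4263 × 0.3843
Δλ₁ = 0.9325 pm

After first scattering:
λ₁ = 38.4 + 0.9325 = 39.3325 pm

Second scattering at θ₂ = 48°:
Δλ₂ = λ_C(1 - cos(48°))
Δλ₂ = 2.4263 × 0.3309
Δλ₂ = 0.8028 pm

Final wavelength:
λ₂ = 39.3325 + 0.8028 = 40.1353 pm

Total shift: Δλ_total = 0.9325 + 0.8028 = 1.7353 pm

(Intermediate values are shown rounded; full precision is carried through to the final answer.)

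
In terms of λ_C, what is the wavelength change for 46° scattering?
0.3053 λ_C

The Compton shift formula is:
Δλ = λ_C(1 - cos θ)

Dividing both sides by λ_C:
Δλ/λ_C = 1 - cos θ

For θ = 46°:
Δλ/λ_C = 1 - cos(46°)
Δλ/λ_C = 1 - 0.6947
Δλ/λ_C = 0.3053

This means the shift is 0.3053 × λ_C = 0.7409 pm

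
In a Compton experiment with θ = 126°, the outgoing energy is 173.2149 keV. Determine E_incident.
375.0998 keV

Convert final energy to wavelength (hc ≈ 1239.842 keV·pm):
λ' = hc/E' = 1239.842 / 173.2149 = 7.1578 pm

Calculate the Compton shift:
Δλ = λ_C(1 - cos(126°))
Δλ = 2.4263 × (1 - cos(126°))
Δλ = 3.8525 pm

Initial wavelength:
λ = λ' - Δλ = 7.1578 - 3.8525 = 3.3054 pm

Initial energy:
E = hc/λ = 1239.842 / 3.3054 = 375.0998 keV

(Intermediate values are shown rounded; full precision is carried through to the final answer.)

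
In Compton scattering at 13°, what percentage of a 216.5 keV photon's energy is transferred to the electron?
0.0107 (or 1.07%)

Calculate initial and final photon energies:

Initial: E₀ = 216.5 keV → λ₀ = 5.7268 pm
Compton shift: Δλ = 0.0622 pm
Final wavelength: λ' = 5.7889 pm
Final energy: E' = 214.1743 keV

Fractional energy loss:
(E₀ - E')/E₀ = (216.5000 - 214.1743)/216.5000
= 2.3257/216.5000
= 0.0107
= 1.07%

(Intermediate values are shown rounded; full precision is carried through to the final answer.)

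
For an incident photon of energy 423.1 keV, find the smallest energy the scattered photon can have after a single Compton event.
159.3014 keV (at θ = 180°)

The scattered photon has minimum energy when its wavelength is maximum, i.e., when the Compton shift Δλ = λ_C(1 − cos θ) is maximum. This occurs at θ = 180° (backscattering), giving Δλ_max = 2λ_C = 4.8526 pm.

Initial wavelength: λ₀ = hc/E₀ = 2.9304 pm
Maximum final wavelength: λ'_max = λ₀ + 2λ_C = 2.9304 + 4.8526 = 7.7830 pm
Minimum final energy: E'_min = hc/λ'_max = 159.3014 keV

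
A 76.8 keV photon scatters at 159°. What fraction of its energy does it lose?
0.2252 (or 22.52%)

Calculate initial and final photon energies:

Initial: E₀ = 76.8 keV → λ₀ = 16.1438 pm
Compton shift: Δλ = 4.6915 pm
Final wavelength: λ' = 20.8352 pm
Final energy: E' = 59.5070 keV

Fractional energy loss:
(E₀ - E')/E₀ = (76.8000 - 59.5070)/76.8000
= 17.2930/76.8000
= 0.2252
= 22.52%

(Intermediate values are shown rounded; full precision is carried through to the final answer.)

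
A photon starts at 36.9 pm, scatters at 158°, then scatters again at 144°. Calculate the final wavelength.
45.9652 pm

Apply Compton shift twice:

First scattering at θ₁ = 158°:
Δλ₁ = λ_C(1 - cos(158°))
Δλ₁ = 2.4263 × 1.9272
Δλ₁ = 4.6759 pm

After first scattering:
λ₁ = 36.9 + 4.6759 = 41.5759 pm

Second scattering at θ₂ = 144°:
Δλ₂ = λ_C(1 - cos(144°))
Δλ₂ = 2.4263 × 1.8090
Δλ₂ = 4.3892 pm

Final wavelength:
λ₂ = 41.5759 + 4.3892 = 45.9652 pm

Total shift: Δλ_total = 4.6759 + 4.3892 = 9.0652 pm

(Intermediate values are shown rounded; full precision is carried through to the final answer.)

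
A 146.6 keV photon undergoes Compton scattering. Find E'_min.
93.1516 keV (at θ = 180°)

The scattered photon has minimum energy when its wavelength is maximum, i.e., when the Compton shift Δλ = λ_C(1 − cos θ) is maximum. This occurs at θ = 180° (backscattering), giving Δλ_max = 2λ_C = 4.8526 pm.

Initial wavelength: λ₀ = hc/E₀ = 8.4573 pm
Maximum final wavelength: λ'_max = λ₀ + 2λ_C = 8.4573 + 4.8526 = 13.3099 pm
Minimum final energy: E'_min = hc/λ'_max = 93.1516 keV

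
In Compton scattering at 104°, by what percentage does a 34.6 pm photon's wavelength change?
8.7089%

Calculate the Compton shift:
Δλ = λ_C(1 - cos(104°))
Δλ = 2.4263 × (1 - cos(104°))
Δλ = 2.4263 × 1.2419
Δλ = 3.0133 pm

Percentage change:
(Δλ/λ₀) × 100 = (3.0133/34.6) × 100
= 8.7089%

(Intermediate values are shown rounded; full precision is carried through to the final answer.)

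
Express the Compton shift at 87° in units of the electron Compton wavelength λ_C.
0.9477 λ_C

The Compton shift formula is:
Δλ = λ_C(1 - cos θ)

Dividing both sides by λ_C:
Δλ/λ_C = 1 - cos θ

For θ = 87°:
Δλ/λ_C = 1 - cos(87°)
Δλ/λ_C = 1 - 0.0523
Δλ/λ_C = 0.9477

This means the shift is 0.9477 × λ_C = 2.2993 pm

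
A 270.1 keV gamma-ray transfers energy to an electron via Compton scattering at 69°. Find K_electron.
68.4048 keV

By energy conservation: K_e = E_initial - E_final

First find the scattered photon energy:
Initial wavelength: λ = hc/E = 4.5903 pm
Compton shift: Δλ = λ_C(1 - cos(69°)) = 1.5568 pm
Final wavelength: λ' = 4.5903 + 1.5568 = 6.1471 pm
Final photon energy: E' = hc/λ' = 201.6952 keV

Electron kinetic energy:
K_e = E - E' = 270.1000 - 201.6952 = 68.4048 keV

(Intermediate values are shown rounded; full precision is carried through to the final answer.)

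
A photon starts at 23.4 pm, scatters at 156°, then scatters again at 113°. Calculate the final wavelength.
31.4172 pm

Apply Compton shift twice:

First scattering at θ₁ = 156°:
Δλ₁ = λ_C(1 - cos(156°))
Δλ₁ = 2.4263 × 1.9135
Δλ₁ = 4.6429 pm

After first scattering:
λ₁ = 23.4 + 4.6429 = 28.0429 pm

Second scattering at θ₂ = 113°:
Δλ₂ = λ_C(1 - cos(113°))
Δλ₂ = 2.4263 × 1.3907
Δλ₂ = 3.3743 pm

Final wavelength:
λ₂ = 28.0429 + 3.3743 = 31.4172 pm

Total shift: Δλ_total = 4.6429 + 3.3743 = 8.0172 pm

(Intermediate values are shown rounded; full precision is carried through to the final answer.)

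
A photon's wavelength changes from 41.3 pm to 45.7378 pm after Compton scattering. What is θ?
146.00°

First find the wavelength shift:
Δλ = λ' - λ = 45.7378 - 41.3 = 4.4378 pm

Using Δλ = λ_C(1 - cos θ), with λ_C = h/(m_e·c) ≈ 2.42631024 pm:
cos θ = 1 - Δλ/λ_C
cos θ = 1 - 4.4378/2.42631024
cos θ = -0.829032

θ = arccos(-0.829032)
θ = 146.00°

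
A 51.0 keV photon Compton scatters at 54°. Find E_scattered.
48.9847 keV

First convert energy to wavelength:
λ = hc/E, with hc ≈ 1239.842 keV·pm (i.e. 1239.842 eV·nm)

For E = 51.0 keV = 51000 eV:
λ = 1239.842 keV·pm / 51.0 keV
λ = 24.3106 pm

Calculate the Compton shift:
Δλ = λ_C(1 - cos(54°)) = 2.4263 × 0.4122
Δλ = 1.0002 pm

Final wavelength:
λ' = 24.3106 + 1.0002 = 25.3108 pm

Final energy:
E' = hc/λ' = 1239.842 / 25.3108 = 48.9847 keV

(Intermediate values are shown rounded; full precision is carried through to the final answer.)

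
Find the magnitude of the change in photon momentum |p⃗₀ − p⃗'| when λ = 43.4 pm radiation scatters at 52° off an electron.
1.3248e-23 kg·m/s

Photon momentum magnitude is p = h/λ.

Initial momentum:
p₀ = h/λ = 6.6261e-34/4.3400e-11 = 1.5267e-23 kg·m/s

After scattering:
λ' = λ + Δλ = 43.4 + 0.9325 = 44.3325 pm
p' = h/λ' = 6.6261e-34/4.4333e-11 = 1.4946e-23 kg·m/s

Momentum is a vector; the scattered photon's direction makes angle θ = 52° with the incident direction. The magnitude of the vector change Δp⃗ = p⃗₀ − p⃗' is found from the law of cosines:
|Δp⃗|² = p₀² + p'² − 2p₀p'cos θ
|Δp⃗|² = (1.5267e-23)² + (1.4946e-23)² − 2·1.5267e-23·1.4946e-23·cos(52°)
|Δp⃗| = 1.3248e-23 kg·m/s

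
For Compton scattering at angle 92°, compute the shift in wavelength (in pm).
2.5110 pm

Using the Compton scattering formula:
Δλ = λ_C(1 - cos θ)

where λ_C = h/(m_e·c) ≈ 2.4263 pm is the Compton wavelength of an electron.

For θ = 92°:
cos(92°) = -0.0349
1 - cos(92°) = 1.0349

Δλ = 2.4263 × 1.0349
Δλ = 2.5110 pm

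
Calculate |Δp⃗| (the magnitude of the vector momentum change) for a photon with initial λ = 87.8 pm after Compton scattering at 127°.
1.3222e-23 kg·m/s

Photon momentum magnitude is p = h/λ.

Initial momentum:
p₀ = h/λ = 6.6261e-34/8.7800e-11 = 7.5468e-24 kg·m/s

After scattering:
λ' = λ + Δλ = 87.8 + 3.8865 = 91.6865 pm
p' = h/λ' = 6.6261e-34/9.1687e-11 = 7.2269e-24 kg·m/s

Momentum is a vector; the scattered photon's direction makes angle θ = 127° with the incident direction. The magnitude of the vector change Δp⃗ = p⃗₀ − p⃗' is found from the law of cosines:
|Δp⃗|² = p₀² + p'² − 2p₀p'cos θ
|Δp⃗|² = (7.5468e-24)² + (7.2269e-24)² − 2·7.5468e-24·7.2269e-24·cos(127°)
|Δp⃗| = 1.3222e-23 kg·m/s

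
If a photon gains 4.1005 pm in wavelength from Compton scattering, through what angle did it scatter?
133.63°

From the Compton formula Δλ = λ_C(1 - cos θ), we can solve for θ:

cos θ = 1 - Δλ/λ_C

Given:
- Δλ = 4.1005 pm
- λ_C = h/(m_e·c) ≈ 2.42631024 pm

cos θ = 1 - 4.1005/2.42631024
cos θ = 1 - 1.690015
cos θ = -0.690015

θ = arccos(-0.690015)
θ = 133.63°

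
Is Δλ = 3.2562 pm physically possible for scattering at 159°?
No, inconsistent

Calculate the expected shift for θ = 159°:

Δλ_expected = λ_C(1 - cos(159°))
Δλ_expected = 2.4263 × (1 - cos(159°))
Δλ_expected = 2.4263 × 1.9336
Δλ_expected = 4.6915 pm

Given shift: 3.2562 pm
Expected shift: 4.6915 pm
Difference: 1.4353 pm

The values do not match. The given shift corresponds to θ ≈ 110.0°, not 159°.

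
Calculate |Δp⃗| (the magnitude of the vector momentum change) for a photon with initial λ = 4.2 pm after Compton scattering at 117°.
2.1101e-22 kg·m/s

Photon momentum magnitude is p = h/λ.

Initial momentum:
p₀ = h/λ = 6.6261e-34/4.2000e-12 = 1.5776e-22 kg·m/s

After scattering:
λ' = λ + Δλ = 4.2 + 3.5278 = 7.7278 pm
p' = h/λ' = 6.6261e-34/7.7278e-12 = 8.5743e-23 kg·m/s

Momentum is a vector; the scattered photon's direction makes angle θ = 117° with the incident direction. The magnitude of the vector change Δp⃗ = p⃗₀ − p⃗' is found from the law of cosines:
|Δp⃗|² = p₀² + p'² − 2p₀p'cos θ
|Δp⃗|² = (1.5776e-22)² + (8.5743e-23)² − 2·1.5776e-22·8.5743e-23·cos(117°)
|Δp⃗| = 2.1101e-22 kg·m/s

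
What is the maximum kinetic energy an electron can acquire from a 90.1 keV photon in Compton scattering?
23.4896 keV

Maximum energy transfer occurs at θ = 180° (backscattering).

Initial photon: E₀ = 90.1 keV → λ₀ = 13.7607 pm

Maximum Compton shift (at 180°):
Δλ_max = 2λ_C = 2 × 2.4263 = 4.8526 pm

Final wavelength:
λ' = 13.7607 + 4.8526 = 18.6134 pm

Minimum photon energy (maximum energy to electron):
E'_min = hc/λ' = 66.6104 keV

Maximum electron kinetic energy:
K_max = E₀ - E'_min = 90.1000 - 66.6104 = 23.4896 keV

(Intermediate values are shown rounded; full precision is carried through to the final answer.)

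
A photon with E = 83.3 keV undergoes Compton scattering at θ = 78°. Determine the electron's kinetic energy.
9.5258 keV

By energy conservation: K_e = E_initial - E_final

First find the scattered photon energy:
Initial wavelength: λ = hc/E = 14.8841 pm
Compton shift: Δλ = λ_C(1 - cos(78°)) = 1.9219 pm
Final wavelength: λ' = 14.8841 + 1.9219 = 16.8059 pm
Final photon energy: E' = hc/λ' = 73.7742 keV

Electron kinetic energy:
K_e = E - E' = 83.3000 - 73.7742 = 9.5258 keV

(Intermediate values are shown rounded; full precision is carried through to the final answer.)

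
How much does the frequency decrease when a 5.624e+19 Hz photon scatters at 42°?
5.887e+18 Hz (decrease)

Convert frequency to wavelength (c = 299792458 m/s):
λ₀ = c/f₀ = 299792458/5.624e+19 = 5.3305914e-12 m = 5.3306 pm

Calculate Compton shift:
Δλ = λ_C(1 - cos(42°)) = 0.6232 pm

Final wavelength:
λ' = λ₀ + Δλ = 5.3306 + 0.6232 = 5.9538 pm

Final frequency:
f' = c/λ' = 299792458/5.9538017e-12 = 5.0353114e+19 Hz

Frequency shift (decrease):
Δf = f₀ - f' = 5.624e+19 - 5.0353114e+19 = 5.887e+18 Hz

(Intermediate values are shown rounded; full precision is carried through to the final answer.)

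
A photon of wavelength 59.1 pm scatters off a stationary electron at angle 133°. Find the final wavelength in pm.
63.1810 pm

Using the Compton scattering formula:
λ' = λ + Δλ = λ + λ_C(1 - cos θ)

Given:
- Initial wavelength λ = 59.1 pm
- Scattering angle θ = 133°
- Compton wavelength λ_C ≈ 2.4263 pm

Calculate the shift:
Δλ = 2.4263 × (1 - cos(133°))
Δλ = 2.4263 × 1.6820
Δλ = 4.0810 pm

Final wavelength:
λ' = 59.1 + 4.0810 = 63.1810 pm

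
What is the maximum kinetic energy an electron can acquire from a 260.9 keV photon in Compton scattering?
131.8143 keV

Maximum energy transfer occurs at θ = 180° (backscattering).

Initial photon: E₀ = 260.9 keV → λ₀ = 4.7522 pm

Maximum Compton shift (at 180°):
Δλ_max = 2λ_C = 2 × 2.4263 = 4.8526 pm

Final wavelength:
λ' = 4.7522 + 4.8526 = 9.6048 pm

Minimum photon energy (maximum energy to electron):
E'_min = hc/λ' = 129.0857 keV

Maximum electron kinetic energy:
K_max = E₀ - E'_min = 260.9000 - 129.0857 = 131.8143 keV

(Intermediate values are shown rounded; full precision is carried through to the final answer.)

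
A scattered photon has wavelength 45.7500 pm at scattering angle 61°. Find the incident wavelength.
44.5000 pm

From λ' = λ + Δλ, we have λ = λ' - Δλ

First calculate the Compton shift:
Δλ = λ_C(1 - cos θ)
Δλ = 2.4263 × (1 - cos(61°))
Δλ = 2.4263 × 0.5152
Δλ = 1.2500 pm

Initial wavelength:
λ = λ' - Δλ
λ = 45.7500 - 1.2500
λ = 44.5000 pm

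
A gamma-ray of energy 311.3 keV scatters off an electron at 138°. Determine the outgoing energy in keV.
150.9756 keV

First convert energy to wavelength:
λ = hc/E, with hc ≈ 1239.842 keV·pm (i.e. 1239.842 eV·nm)

For E = 311.3 keV = 311300 eV:
λ = 1239.842 keV·pm / 311.3 keV
λ = 3.9828 pm

Calculate the Compton shift:
Δλ = λ_C(1 - cos(138°)) = 2.4263 × 1.7431
Δλ = 4.2294 pm

Final wavelength:
λ' = 3.9828 + 4.2294 = 8.2122 pm

Final energy:
E' = hc/λ' = 1239.842 / 8.2122 = 150.9756 keV

(Intermediate values are shown rounded; full precision is carried through to the final answer.)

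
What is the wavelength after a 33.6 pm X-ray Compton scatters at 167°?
38.3904 pm

Using the Compton scattering formula:
λ' = λ + Δλ = λ + λ_C(1 - cos θ)

Given:
- Initial wavelength λ = 33.6 pm
- Scattering angle θ = 167°
- Compton wavelength λ_C ≈ 2.4263 pm

Calculate the shift:
Δλ = 2.4263 × (1 - cos(167°))
Δλ = 2.4263 × 1.9744
Δλ = 4.7904 pm

Final wavelength:
λ' = 33.6 + 4.7904 = 38.3904 pm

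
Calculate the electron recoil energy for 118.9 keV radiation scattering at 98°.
24.9127 keV

By energy conservation: K_e = E_initial - E_final

First find the scattered photon energy:
Initial wavelength: λ = hc/E = 10.4276 pm
Compton shift: Δλ = λ_C(1 - cos(98°)) = 2.7640 pm
Final wavelength: λ' = 10.4276 + 2.7640 = 13.1916 pm
Final photon energy: E' = hc/λ' = 93.9873 keV

Electron kinetic energy:
K_e = E - E' = 118.9000 - 93.9873 = 24.9127 keV

(Intermediate values are shown rounded; full precision is carried through to the final answer.)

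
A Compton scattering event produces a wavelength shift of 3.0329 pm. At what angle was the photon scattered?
104.48°

From the Compton formula Δλ = λ_C(1 - cos θ), we can solve for θ:

cos θ = 1 - Δλ/λ_C

Given:
- Δλ = 3.0329 pm
- λ_C = h/(m_e·c) ≈ 2.42631024 pm

cos θ = 1 - 3.0329/2.42631024
cos θ = 1 - 1.250005
cos θ = -0.250005

θ = arccos(-0.250005)
θ = 104.48°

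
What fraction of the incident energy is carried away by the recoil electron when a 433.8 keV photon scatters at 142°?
0.6028 (or 60.28%)

Calculate initial and final photon energies:

Initial: E₀ = 433.8 keV → λ₀ = 2.8581 pm
Compton shift: Δλ = 4.3383 pm
Final wavelength: λ' = 7.1964 pm
Final energy: E' = 172.2873 keV

Fractional energy loss:
(E₀ - E')/E₀ = (433.8000 - 172.2873)/433.8000
= 261.5127/433.8000
= 0.6028
= 60.28%

(Intermediate values are shown rounded; full precision is carried through to the final answer.)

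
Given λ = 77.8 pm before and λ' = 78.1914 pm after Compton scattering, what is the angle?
33.00°

First find the wavelength shift:
Δλ = λ' - λ = 78.1914 - 77.8 = 0.3914 pm

Using Δλ = λ_C(1 - cos θ), with λ_C = h/(m_e·c) ≈ 2.42631024 pm:
cos θ = 1 - Δλ/λ_C
cos θ = 1 - 0.3914/2.42631024
cos θ = 0.838685

θ = arccos(0.838685)
θ = 33.00°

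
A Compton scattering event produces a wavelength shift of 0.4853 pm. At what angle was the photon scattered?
36.87°

From the Compton formula Δλ = λ_C(1 - cos θ), we can solve for θ:

cos θ = 1 - Δλ/λ_C

Given:
- Δλ = 0.4853 pm
- λ_C = h/(m_e·c) ≈ 2.42631024 pm

cos θ = 1 - 0.4853/2.42631024
cos θ = 1 - 0.200016
cos θ = 0.799984

θ = arccos(0.799984)
θ = 36.87°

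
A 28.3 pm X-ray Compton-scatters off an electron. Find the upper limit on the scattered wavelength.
33.1526 pm (at θ = 180°)

The Compton shift is Δλ = λ_C(1 − cos θ).

Since cos θ ranges from −1 to 1, the factor (1 − cos θ) ranges from 0 to 2; the maximum shift occurs at θ = 180° (backscattering):
Δλ_max = 2λ_C = 2 × 2.4263 pm = 4.8526 pm

Maximum scattered wavelength:
λ'_max = λ₀ + Δλ_max = 28.3 + 4.8526 = 33.1526 pm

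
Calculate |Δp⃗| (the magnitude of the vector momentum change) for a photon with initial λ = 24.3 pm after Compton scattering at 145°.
4.8030e-23 kg·m/s

Photon momentum magnitude is p = h/λ.

Initial momentum:
p₀ = h/λ = 6.6261e-34/2.4300e-11 = 2.7268e-23 kg·m/s

After scattering:
λ' = λ + Δλ = 24.3 + 4.4138 = 28.7138 pm
p' = h/λ' = 6.6261e-34/2.8714e-11 = 2.3076e-23 kg·m/s

Momentum is a vector; the scattered photon's direction makes angle θ = 145° with the incident direction. The magnitude of the vector change Δp⃗ = p⃗₀ − p⃗' is found from the law of cosines:
|Δp⃗|² = p₀² + p'² − 2p₀p'cos θ
|Δp⃗|² = (2.7268e-23)² + (2.3076e-23)² − 2·2.7268e-23·2.3076e-23·cos(145°)
|Δp⃗| = 4.8030e-23 kg·m/s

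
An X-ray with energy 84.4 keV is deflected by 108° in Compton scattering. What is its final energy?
69.3961 keV

First convert energy to wavelength:
λ = hc/E, with hc ≈ 1239.842 keV·pm (i.e. 1239.842 eV·nm)

For E = 84.4 keV = 84400 eV:
λ = 1239.842 keV·pm / 84.4 keV
λ = 14.6901 pm

Calculate the Compton shift:
Δλ = λ_C(1 - cos(108°)) = 2.4263 × 1.3090
Δλ = 3.1761 pm

Final wavelength:
λ' = 14.6901 + 3.1761 = 17.8662 pm

Final energy:
E' = hc/λ' = 1239.842 / 17.8662 = 69.3961 keV

(Intermediate values are shown rounded; full precision is carried through to the final answer.)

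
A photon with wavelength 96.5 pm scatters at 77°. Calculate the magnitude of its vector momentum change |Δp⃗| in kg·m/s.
8.4678e-24 kg·m/s

Photon momentum magnitude is p = h/λ.

Initial momentum:
p₀ = h/λ = 6.6261e-34/9.6500e-11 = 6.8664e-24 kg·m/s

After scattering:
λ' = λ + Δλ = 96.5 + 1.8805 = 98.3805 pm
p' = h/λ' = 6.6261e-34/9.8381e-11 = 6.7351e-24 kg·m/s

Momentum is a vector; the scattered photon's direction makes angle θ = 77° with the incident direction. The magnitude of the vector change Δp⃗ = p⃗₀ − p⃗' is found from the law of cosines:
|Δp⃗|² = p₀² + p'² − 2p₀p'cos θ
|Δp⃗|² = (6.8664e-24)² + (6.7351e-24)² − 2·6.8664e-24·6.7351e-24·cos(77°)
|Δp⃗| = 8.4678e-24 kg·m/s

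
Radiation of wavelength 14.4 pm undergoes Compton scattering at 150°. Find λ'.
18.9276 pm

Using the Compton formula: λ' = λ + λ_C(1 − cos θ)

For θ = 150°, cos θ = -√3/2 (exact) ≈ -0.8660, so:
1 − cos 150° = 1 − (-√3/2) ≈ 1.8660

Δλ = λ_C × 1.8660 = 2.4263 × 1.8660 = 4.5276 pm

λ' = 14.4 + 4.5276 = 18.9276 pm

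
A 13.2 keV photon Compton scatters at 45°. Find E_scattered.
13.1009 keV

First convert energy to wavelength:
λ = hc/E, with hc ≈ 1239.842 keV·pm (i.e. 1239.842 eV·nm)

For E = 13.2 keV = 13200 eV:
λ = 1239.842 keV·pm / 13.2 keV
λ = 93.9274 pm

Calculate the Compton shift:
Δλ = λ_C(1 - cos(45°)) = 2.4263 × 0.2929
Δλ = 0.7106 pm

Final wavelength:
λ' = 93.9274 + 0.7106 = 94.6381 pm

Final energy:
E' = hc/λ' = 1239.842 / 94.6381 = 13.1009 keV

(Intermediate values are shown rounded; full precision is carried through to the final answer.)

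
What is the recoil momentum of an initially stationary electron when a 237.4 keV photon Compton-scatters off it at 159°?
1.9078e-22 kg·m/s

The electron is initially at rest, so by conservation of momentum:
p⃗_e = p⃗₀ − p⃗'  (incident photon momentum minus scattered photon momentum)

Photon momentum magnitudes (p = h/λ = E/c):
λ₀ = hc/E₀ = 5.2226 pm → p₀ = h/λ₀ = 1.2687e-22 kg·m/s
Δλ = λ_C(1 − cos 159°) = 4.6915 pm
λ' = 9.9141 pm → p' = h/λ' = 6.6835e-23 kg·m/s

The scattered photon makes angle θ = 159° with the incident direction, so by the law of cosines:
|p⃗_e|² = p₀² + p'² − 2p₀p'cos θ
|p⃗_e|² = (1.2687e-22)² + (6.6835e-23)² − 2·1.2687e-22·6.6835e-23·cos(159°)
|p⃗_e| = 1.9078e-22 kg·m/s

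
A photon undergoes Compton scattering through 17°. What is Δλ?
0.1060 pm

Using the Compton scattering formula:
Δλ = λ_C(1 - cos θ)

where λ_C = h/(m_e·c) ≈ 2.4263 pm is the Compton wavelength of an electron.

For θ = 17°:
cos(17°) = 0.9563
1 - cos(17°) = 0.0437

Δλ = 2.4263 × 0.0437
Δλ = 0.1060 pm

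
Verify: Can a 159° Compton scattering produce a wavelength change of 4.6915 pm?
Yes, consistent

Calculate the expected shift for θ = 159°:

Δλ_expected = λ_C(1 - cos(159°))
Δλ_expected = 2.4263 × (1 - cos(159°))
Δλ_expected = 2.4263 × 1.9336
Δλ_expected = 4.6915 pm

Given shift: 4.6915 pm
Expected shift: 4.6915 pm
Difference: 0.0000 pm

The values match. This is consistent with Compton scattering at the stated angle.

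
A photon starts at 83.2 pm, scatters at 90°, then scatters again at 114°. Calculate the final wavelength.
89.0395 pm

Apply Compton shift twice:

First scattering at θ₁ = 90°:
Δλ₁ = λ_C(1 - cos(90°))
Δλ₁ = 2.4263 × 1.0000
Δλ₁ = 2.4263 pm

After first scattering:
λ₁ = 83.2 + 2.4263 = 85.6263 pm

Second scattering at θ₂ = 114°:
Δλ₂ = λ_C(1 - cos(114°))
Δλ₂ = 2.4263 × 1.4067
Δλ₂ = 3.4132 pm

Final wavelength:
λ₂ = 85.6263 + 3.4132 = 89.0395 pm

Total shift: Δλ_total = 2.4263 + 3.4132 = 5.8395 pm

(Intermediate values are shown rounded; full precision is carried through to the final answer.)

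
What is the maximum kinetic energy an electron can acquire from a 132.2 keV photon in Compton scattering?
45.0783 keV

Maximum energy transfer occurs at θ = 180° (backscattering).

Initial photon: E₀ = 132.2 keV → λ₀ = 9.3785 pm

Maximum Compton shift (at 180°):
Δλ_max = 2λ_C = 2 × 2.4263 = 4.8526 pm

Final wavelength:
λ' = 9.3785 + 4.8526 = 14.2312 pm

Minimum photon energy (maximum energy to electron):
E'_min = hc/λ' = 87.1217 keV

Maximum electron kinetic energy:
K_max = E₀ - E'_min = 132.2000 - 87.1217 = 45.0783 keV

(Intermediate values are shown rounded; full precision is carried through to the final answer.)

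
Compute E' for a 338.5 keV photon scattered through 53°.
267.8496 keV

First convert energy to wavelength:
λ = hc/E, with hc ≈ 1239.842 keV·pm (i.e. 1239.842 eV·nm)

For E = 338.5 keV = 338500 eV:
λ = 1239.842 keV·pm / 338.5 keV
λ = 3.6628 pm

Calculate the Compton shift:
Δλ = λ_C(1 - cos(53°)) = 2.4263 × 0.3982
Δλ = 0.9661 pm

Final wavelength:
λ' = 3.6628 + 0.9661 = 4.6289 pm

Final energy:
E' = hc/λ' = 1239.842 / 4.6289 = 267.8496 keV

(Intermediate values are shown rounded; full precision is carried through to the final answer.)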